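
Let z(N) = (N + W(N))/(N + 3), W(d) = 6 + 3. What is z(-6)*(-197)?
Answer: 197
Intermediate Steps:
W(d) = 9
z(N) = (9 + N)/(3 + N) (z(N) = (N + 9)/(N + 3) = (9 + N)/(3 + N))
z(-6)*(-197) = ((9 - 6)/(3 - 6))*(-197) = (3/(-3))*(-197) = -⅓*3*(-197) = -1*(-197) = 197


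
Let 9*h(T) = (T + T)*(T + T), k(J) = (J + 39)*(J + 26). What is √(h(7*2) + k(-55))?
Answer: 4*√310/3 ≈ 23.476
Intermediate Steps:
k(J) = (26 + J)*(39 + J) (k(J) = (39 + J)*(26 + J) = (26 + J)*(39 + J))
h(T) = 4*T²/9 (h(T) = ((T + T)*(T + T))/9 = ((2*T)*(2*T))/9 = (4*T²)/9 = 4*T²/9)
√(h(7*2) + k(-55)) = √(4*(7*2)²/9 + (1014 + (-55)² + 65*(-55))) = √((4/9)*14² + (1014 + 3025 - 3575)) = √((4/9)*196 + 464) = √(784/9 + 464) = √(4960/9) = 4*√310/3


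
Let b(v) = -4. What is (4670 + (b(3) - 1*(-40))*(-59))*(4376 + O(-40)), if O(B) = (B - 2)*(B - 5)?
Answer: 15953236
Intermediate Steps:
O(B) = (-5 + B)*(-2 + B) (O(B) = (-2 + B)*(-5 + B) = (-5 + B)*(-2 + B))
(4670 + (b(3) - 1*(-40))*(-59))*(4376 + O(-40)) = (4670 + (-4 - 1*(-40))*(-59))*(4376 + (10 + (-40)² - 7*(-40))) = (4670 + (-4 + 40)*(-59))*(4376 + (10 + 1600 + 280)) = (4670 + 36*(-59))*(4376 + 1890) = (4670 - 2124)*6266 = 2546*6266 = 15953236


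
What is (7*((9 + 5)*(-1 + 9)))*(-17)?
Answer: -13328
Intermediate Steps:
(7*((9 + 5)*(-1 + 9)))*(-17) = (7*(14*8))*(-17) = (7*112)*(-17) = 784*(-17) = -13328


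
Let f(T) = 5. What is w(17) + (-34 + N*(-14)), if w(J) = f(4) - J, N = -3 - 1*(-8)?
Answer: -116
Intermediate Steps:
N = 5 (N = -3 + 8 = 5)
w(J) = 5 - J
w(17) + (-34 + N*(-14)) = (5 - 1*17) + (-34 + 5*(-14)) = (5 - 17) + (-34 - 70) = -12 - 104 = -116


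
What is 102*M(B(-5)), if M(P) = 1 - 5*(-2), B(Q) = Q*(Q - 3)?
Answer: 1122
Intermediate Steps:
B(Q) = Q*(-3 + Q)
M(P) = 11 (M(P) = 1 + 10 = 11)
102*M(B(-5)) = 102*11 = 1122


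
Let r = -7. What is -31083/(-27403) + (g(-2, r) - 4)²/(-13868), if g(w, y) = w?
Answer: 107518134/95006201 ≈ 1.1317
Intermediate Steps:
-31083/(-27403) + (g(-2, r) - 4)²/(-13868) = -31083/(-27403) + (-2 - 4)²/(-13868) = -31083*(-1/27403) + (-6)²*(-1/13868) = 31083/27403 + 36*(-1/13868) = 31083/27403 - 9/3467 = 107518134/95006201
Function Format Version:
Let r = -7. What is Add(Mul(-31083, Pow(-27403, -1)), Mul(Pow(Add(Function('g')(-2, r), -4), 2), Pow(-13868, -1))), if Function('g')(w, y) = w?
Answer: Rational(107518134, 95006201) ≈ 1.1317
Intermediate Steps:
Add(Mul(-31083, Pow(-27403, -1)), Mul(Pow(Add(Function('g')(-2, r), -4), 2), Pow(-13868, -1))) = Add(Mul(-31083, Pow(-27403, -1)), Mul(Pow(Add(-2, -4), 2), Pow(-13868, -1))) = Add(Mul(-31083, Rational(-1, 27403)), Mul(Pow(-6, 2), Rational(-1, 13868))) = Add(Rational(31083, 27403), Mul(36, Rational(-1, 13868))) = Add(Rational(31083, 27403), Rational(-9, 3467)) = Rational(107518134, 95006201)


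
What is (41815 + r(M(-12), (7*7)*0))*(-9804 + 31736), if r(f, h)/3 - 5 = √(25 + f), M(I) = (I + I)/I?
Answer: 917415560 + 197388*√3 ≈ 9.1776e+8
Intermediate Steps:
M(I) = 2 (M(I) = (2*I)/I = 2)
r(f, h) = 15 + 3*√(25 + f)
(41815 + r(M(-12), (7*7)*0))*(-9804 + 31736) = (41815 + (15 + 3*√(25 + 2)))*(-9804 + 31736) = (41815 + (15 + 3*√27))*21932 = (41815 + (15 + 3*(3*√3)))*21932 = (41815 + (15 + 9*√3))*21932 = (41830 + 9*√3)*21932 = 917415560 + 197388*√3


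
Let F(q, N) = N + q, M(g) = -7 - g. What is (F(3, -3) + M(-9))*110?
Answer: 220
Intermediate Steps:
(F(3, -3) + M(-9))*110 = ((-3 + 3) + (-7 - 1*(-9)))*110 = (0 + (-7 + 9))*110 = (0 + 2)*110 = 2*110 = 220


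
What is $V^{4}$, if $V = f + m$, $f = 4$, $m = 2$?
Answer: $1296$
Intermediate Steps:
$V = 6$ ($V = 4 + 2 = 6$)
$V^{4} = 6^{4} = 1296$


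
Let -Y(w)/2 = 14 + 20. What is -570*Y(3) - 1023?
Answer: 37737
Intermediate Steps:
Y(w) = -68 (Y(w) = -2*(14 + 20) = -2*34 = -68)
-570*Y(3) - 1023 = -570*(-68) - 1023 = 38760 - 1023 = 37737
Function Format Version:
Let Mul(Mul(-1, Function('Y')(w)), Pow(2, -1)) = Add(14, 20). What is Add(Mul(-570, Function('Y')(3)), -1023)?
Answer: 37737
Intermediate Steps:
Function('Y')(w) = -68 (Function('Y')(w) = Mul(-2, Add(14, 20)) = Mul(-2, 34) = -68)
Add(Mul(-570, Function('Y')(3)), -1023) = Add(Mul(-570, -68), -1023) = Add(38760, -1023) = 37737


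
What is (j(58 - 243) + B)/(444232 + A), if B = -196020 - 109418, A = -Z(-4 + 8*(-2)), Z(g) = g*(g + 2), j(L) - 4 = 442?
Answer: -9531/13871 ≈ -0.68712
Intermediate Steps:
j(L) = 446 (j(L) = 4 + 442 = 446)
Z(g) = g*(2 + g)
A = -360 (A = -(-4 + 8*(-2))*(2 + (-4 + 8*(-2))) = -(-4 - 16)*(2 + (-4 - 16)) = -(-20)*(2 - 20) = -(-20)*(-18) = -1*360 = -360)
B = -305438
(j(58 - 243) + B)/(444232 + A) = (446 - 305438)/(444232 - 360) = -304992/443872 = -304992*1/443872 = -9531/13871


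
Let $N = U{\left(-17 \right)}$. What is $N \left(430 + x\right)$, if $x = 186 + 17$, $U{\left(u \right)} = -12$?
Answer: $-7596$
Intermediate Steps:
$x = 203$
$N = -12$
$N \left(430 + x\right) = - 12 \left(430 + 203\right) = \left(-12\right) 633 = -7596$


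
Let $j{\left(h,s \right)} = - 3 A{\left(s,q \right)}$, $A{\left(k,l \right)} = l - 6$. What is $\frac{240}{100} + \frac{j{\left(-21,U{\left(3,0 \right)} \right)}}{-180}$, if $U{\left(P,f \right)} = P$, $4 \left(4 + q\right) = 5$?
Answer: $\frac{541}{240} \approx 2.2542$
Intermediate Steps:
$q = - \frac{11}{4}$ ($q = -4 + \frac{1}{4} \cdot 5 = -4 + \frac{5}{4} = - \frac{11}{4} \approx -2.75$)
$A{\left(k,l \right)} = -6 + l$ ($A{\left(k,l \right)} = l - 6 = -6 + l$)
$j{\left(h,s \right)} = \frac{105}{4}$ ($j{\left(h,s \right)} = - 3 \left(-6 - \frac{11}{4}\right) = \left(-3\right) \left(- \frac{35}{4}\right) = \frac{105}{4}$)
$\frac{240}{100} + \frac{j{\left(-21,U{\left(3,0 \right)} \right)}}{-180} = \frac{240}{100} + \frac{105}{4 \left(-180\right)} = 240 \cdot \frac{1}{100} + \frac{105}{4} \left(- \frac{1}{180}\right) = \frac{12}{5} - \frac{7}{48} = \frac{541}{240}$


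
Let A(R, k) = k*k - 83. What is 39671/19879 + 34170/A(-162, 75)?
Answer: 26444768/3240277 ≈ 8.1613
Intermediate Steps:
A(R, k) = -83 + k**2 (A(R, k) = k**2 - 83 = -83 + k**2)
39671/19879 + 34170/A(-162, 75) = 39671/19879 + 34170/(-83 + 75**2) = 39671*(1/19879) + 34170/(-83 + 5625) = 39671/19879 + 34170/5542 = 39671/19879 + 34170*(1/5542) = 39671/19879 + 1005/163 = 26444768/3240277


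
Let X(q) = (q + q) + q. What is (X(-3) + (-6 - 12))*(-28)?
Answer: 756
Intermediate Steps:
X(q) = 3*q (X(q) = 2*q + q = 3*q)
(X(-3) + (-6 - 12))*(-28) = (3*(-3) + (-6 - 12))*(-28) = (-9 - 18)*(-28) = -27*(-28) = 756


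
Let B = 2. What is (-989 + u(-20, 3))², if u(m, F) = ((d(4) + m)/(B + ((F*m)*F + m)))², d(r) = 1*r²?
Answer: 93957835444225/96059601 ≈ 9.7812e+5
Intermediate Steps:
d(r) = r²
u(m, F) = (16 + m)²/(2 + m + m*F²)² (u(m, F) = ((4² + m)/(2 + ((F*m)*F + m)))² = ((16 + m)/(2 + (m*F² + m)))² = ((16 + m)/(2 + (m + m*F²)))² = ((16 + m)/(2 + m + m*F²))² = (16 + m)²/(2 + m + m*F²)²)
(-989 + u(-20, 3))² = (-989 + (16 - 20)²/(2 - 20 - 20*3²)²)² = (-989 + (-4)²/(2 - 20 - 20*9)²)² = (-989 + 16/(2 - 20 - 180)²)² = (-989 + 16/(-198)²)² = (-989 + 16*(1/39204))² = (-989 + 4/9801)² = (-9693185/9801)² = 93957835444225/96059601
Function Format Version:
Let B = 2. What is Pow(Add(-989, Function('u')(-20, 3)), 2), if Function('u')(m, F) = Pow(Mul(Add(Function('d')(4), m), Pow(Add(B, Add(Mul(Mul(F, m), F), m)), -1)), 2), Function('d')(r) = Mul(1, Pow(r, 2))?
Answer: Rational(93957835444225, 96059601) ≈ 9.7812e+5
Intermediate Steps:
Function('d')(r) = Pow(r, 2)
Function('u')(m, F) = Mul(Pow(Add(16, m), 2), Pow(Add(2, m, Mul(m, Pow(F, 2))), -2)) (Function('u')(m, F) = Pow(Mul(Add(Pow(4, 2), m), Pow(Add(2, Add(Mul(Mul(F, m), F), m)), -1)), 2) = Pow(Mul(Add(16, m), Pow(Add(2, Add(Mul(m, Pow(F, 2)), m)), -1)), 2) = Pow(Mul(Add(16, m), Pow(Add(2, Add(m, Mul(m, Pow(F, 2)))), -1)), 2) = Pow(Mul(Add(16, m), Pow(Add(2, m, Mul(m, Pow(F, 2))), -1)), 2) = Pow(Mul(Pow(Add(2, m, Mul(m, Pow(F, 2))), -1), Add(16, m)), 2) = Mul(Pow(Add(16, m), 2), Pow(Add(2, m, Mul(m, Pow(F, 2))), -2)))
Pow(Add(-989, Function('u')(-20, 3)), 2) = Pow(Add(-989, Mul(Pow(Add(16, -20), 2), Pow(Add(2, -20, Mul(-20, Pow(3, 2))), -2))), 2) = Pow(Add(-989, Mul(Pow(-4, 2), Pow(Add(2, -20, Mul(-20, 9)), -2))), 2) = Pow(Add(-989, Mul(16, Pow(Add(2, -20, -180), -2))), 2) = Pow(Add(-989, Mul(16, Pow(-198, -2))), 2) = Pow(Add(-989, Mul(16, Rational(1, 39204))), 2) = Pow(Add(-989, Rational(4, 9801)), 2) = Pow(Rational(-9693185, 9801), 2) = Rational(93957835444225, 96059601)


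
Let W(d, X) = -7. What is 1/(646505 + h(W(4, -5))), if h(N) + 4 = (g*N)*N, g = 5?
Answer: 1/646746 ≈ 1.5462e-6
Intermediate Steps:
h(N) = -4 + 5*N² (h(N) = -4 + (5*N)*N = -4 + 5*N²)
1/(646505 + h(W(4, -5))) = 1/(646505 + (-4 + 5*(-7)²)) = 1/(646505 + (-4 + 5*49)) = 1/(646505 + (-4 + 245)) = 1/(646505 + 241) = 1/646746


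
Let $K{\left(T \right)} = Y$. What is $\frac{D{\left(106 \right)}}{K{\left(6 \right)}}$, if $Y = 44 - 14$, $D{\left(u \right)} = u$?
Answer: $\frac{53}{15} \approx 3.5333$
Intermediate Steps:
$Y = 30$ ($Y = 44 - 14 = 30$)
$K{\left(T \right)} = 30$
$\frac{D{\left(106 \right)}}{K{\left(6 \right)}} = \frac{106}{30} = 106 \cdot \frac{1}{30} = \frac{53}{15}$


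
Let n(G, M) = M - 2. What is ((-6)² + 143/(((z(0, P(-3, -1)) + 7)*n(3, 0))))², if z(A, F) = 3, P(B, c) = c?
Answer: 332929/400 ≈ 832.32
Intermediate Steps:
n(G, M) = -2 + M
((-6)² + 143/(((z(0, P(-3, -1)) + 7)*n(3, 0))))² = ((-6)² + 143/(((3 + 7)*(-2 + 0))))² = (36 + 143/((10*(-2))))² = (36 + 143/(-20))² = (36 + 143*(-1/20))² = (36 - 143/20)² = (577/20)² = 332929/400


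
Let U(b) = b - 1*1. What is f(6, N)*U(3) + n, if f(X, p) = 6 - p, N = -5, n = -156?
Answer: -134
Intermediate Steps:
U(b) = -1 + b (U(b) = b - 1 = -1 + b)
f(6, N)*U(3) + n = (6 - 1*(-5))*(-1 + 3) - 156 = (6 + 5)*2 - 156 = 11*2 - 156 = 22 - 156 = -134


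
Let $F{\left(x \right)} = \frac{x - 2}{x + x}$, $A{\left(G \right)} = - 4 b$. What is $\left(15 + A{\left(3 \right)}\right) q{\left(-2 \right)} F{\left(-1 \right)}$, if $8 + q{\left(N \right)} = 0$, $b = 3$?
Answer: $-36$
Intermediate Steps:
$q{\left(N \right)} = -8$ ($q{\left(N \right)} = -8 + 0 = -8$)
$A{\left(G \right)} = -12$ ($A{\left(G \right)} = \left(-4\right) 3 = -12$)
$F{\left(x \right)} = \frac{-2 + x}{2 x}$
$\left(15 + A{\left(3 \right)}\right) q{\left(-2 \right)} F{\left(-1 \right)} = \left(15 - 12\right) \left(- 8 \frac{-2 - 1}{2 \left(-1\right)}\right) = 3 \left(- 8 \cdot \frac{1}{2} \left(-1\right) \left(-3\right)\right) = 3 \left(\left(-8\right) \frac{3}{2}\right) = 3 \left(-12\right) = -36$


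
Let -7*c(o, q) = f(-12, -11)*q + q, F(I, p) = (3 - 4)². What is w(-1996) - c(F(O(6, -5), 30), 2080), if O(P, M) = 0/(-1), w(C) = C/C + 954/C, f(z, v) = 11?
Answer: 24913727/6986 ≈ 3566.2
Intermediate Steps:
w(C) = 1 + 954/C
O(P, M) = 0 (O(P, M) = 0*(-1) = 0)
F(I, p) = 1 (F(I, p) = (-1)² = 1)
c(o, q) = -12*q/7 (c(o, q) = -(11*q + q)/7 = -12*q/7)
w(-1996) - c(F(O(6, -5), 30), 2080) = (954 - 1996)/(-1996) - (-12)*2080/7 = -1/1996*(-1042) - 1*(-24960/7) = 521/998 + 24960/7 = 24913727/6986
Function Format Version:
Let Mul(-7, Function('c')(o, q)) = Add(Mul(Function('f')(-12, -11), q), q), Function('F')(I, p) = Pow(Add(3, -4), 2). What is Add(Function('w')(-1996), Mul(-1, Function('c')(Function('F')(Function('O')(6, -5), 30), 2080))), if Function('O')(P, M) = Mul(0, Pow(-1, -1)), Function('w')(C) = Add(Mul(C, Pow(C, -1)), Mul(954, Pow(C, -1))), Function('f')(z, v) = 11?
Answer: Rational(24913727, 6986) ≈ 3566.2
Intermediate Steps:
Function('w')(C) = Add(1, Mul(954, Pow(C, -1)))
Function('O')(P, M) = 0 (Function('O')(P, M) = Mul(0, -1) = 0)
Function('F')(I, p) = 1 (Function('F')(I, p) = Pow(-1, 2) = 1)
Function('c')(o, q) = Mul(Rational(-12, 7), q) (Function('c')(o, q) = Mul(Rational(-1, 7), Add(Mul(11, q), q)) = Mul(Rational(-1, 7), Mul(12, q)) = Mul(Rational(-12, 7), q))
Add(Function('w')(-1996), Mul(-1, Function('c')(Function('F')(Function('O')(6, -5), 30), 2080))) = Add(Mul(Pow(-1996, -1), Add(954, -1996)), Mul(-1, Mul(Rational(-12, 7), 2080))) = Add(Mul(Rational(-1, 1996), -1042), Mul(-1, Rational(-24960, 7))) = Add(Rational(521, 998), Rational(24960, 7)) = Rational(24913727, 6986)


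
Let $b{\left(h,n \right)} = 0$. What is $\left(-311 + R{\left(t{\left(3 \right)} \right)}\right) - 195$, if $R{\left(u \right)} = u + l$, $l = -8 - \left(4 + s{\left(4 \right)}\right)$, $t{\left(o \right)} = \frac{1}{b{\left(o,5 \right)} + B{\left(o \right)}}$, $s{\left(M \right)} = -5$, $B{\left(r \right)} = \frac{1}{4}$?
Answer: $-509$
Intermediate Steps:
$B{\left(r \right)} = \frac{1}{4}$
$t{\left(o \right)} = 4$ ($t{\left(o \right)} = \frac{1}{0 + \frac{1}{4}} = \frac{1}{\frac{1}{4}} = 4$)
$l = -7$ ($l = -8 - \left(4 - 5\right) = -8 - -1 = -8 + 1 = -7$)
$R{\left(u \right)} = -7 + u$ ($R{\left(u \right)} = u - 7 = -7 + u$)
$\left(-311 + R{\left(t{\left(3 \right)} \right)}\right) - 195 = \left(-311 + \left(-7 + 4\right)\right) - 195 = \left(-311 - 3\right) - 195 = -314 - 195 = -509$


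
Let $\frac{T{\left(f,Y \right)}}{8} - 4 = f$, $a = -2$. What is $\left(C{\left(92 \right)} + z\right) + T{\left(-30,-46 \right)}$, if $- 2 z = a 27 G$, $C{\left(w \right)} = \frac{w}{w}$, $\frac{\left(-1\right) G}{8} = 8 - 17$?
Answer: $1737$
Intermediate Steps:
$G = 72$ ($G = - 8 \left(8 - 17\right) = \left(-8\right) \left(-9\right) = 72$)
$T{\left(f,Y \right)} = 32 + 8 f$
$C{\left(w \right)} = 1$
$z = 1944$ ($z = - \frac{\left(-2\right) 27 \cdot 72}{2} = - \frac{\left(-54\right) 72}{2} = \left(- \frac{1}{2}\right) \left(-3888\right) = 1944$)
$\left(C{\left(92 \right)} + z\right) + T{\left(-30,-46 \right)} = \left(1 + 1944\right) + \left(32 + 8 \left(-30\right)\right) = 1945 + \left(32 - 240\right) = 1945 - 208 = 1737$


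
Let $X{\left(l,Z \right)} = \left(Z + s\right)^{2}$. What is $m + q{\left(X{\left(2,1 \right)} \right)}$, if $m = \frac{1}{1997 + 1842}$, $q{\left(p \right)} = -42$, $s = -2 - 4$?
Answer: $- \frac{161237}{3839} \approx -42.0$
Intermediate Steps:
$s = -6$
$X{\left(l,Z \right)} = \left(-6 + Z\right)^{2}$ ($X{\left(l,Z \right)} = \left(Z - 6\right)^{2} = \left(-6 + Z\right)^{2}$)
$m = \frac{1}{3839} \approx 0.00026048$
$m + q{\left(X{\left(2,1 \right)} \right)} = \frac{1}{3839} - 42 = - \frac{161237}{3839}$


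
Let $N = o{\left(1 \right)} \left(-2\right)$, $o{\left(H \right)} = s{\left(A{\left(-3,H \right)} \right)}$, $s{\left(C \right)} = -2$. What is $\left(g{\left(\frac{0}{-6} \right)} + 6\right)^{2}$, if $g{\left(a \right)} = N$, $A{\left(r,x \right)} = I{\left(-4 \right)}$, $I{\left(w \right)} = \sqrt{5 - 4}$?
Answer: $100$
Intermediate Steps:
$I{\left(w \right)} = 1$ ($I{\left(w \right)} = \sqrt{1} = 1$)
$A{\left(r,x \right)} = 1$
$o{\left(H \right)} = -2$
$N = 4$ ($N = \left(-2\right) \left(-2\right) = 4$)
$g{\left(a \right)} = 4$
$\left(g{\left(\frac{0}{-6} \right)} + 6\right)^{2} = \left(4 + 6\right)^{2} = 10^{2} = 100$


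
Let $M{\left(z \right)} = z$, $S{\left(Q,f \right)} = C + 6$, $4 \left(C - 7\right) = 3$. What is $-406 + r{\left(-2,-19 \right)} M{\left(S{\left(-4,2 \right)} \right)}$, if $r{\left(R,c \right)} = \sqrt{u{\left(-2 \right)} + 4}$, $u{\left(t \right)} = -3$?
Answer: $- \frac{1569}{4} \approx -392.25$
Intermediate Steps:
$C = \frac{31}{4}$ ($C = 7 + \frac{1}{4} \cdot 3 = 7 + \frac{3}{4} = \frac{31}{4} \approx 7.75$)
$S{\left(Q,f \right)} = \frac{55}{4}$ ($S{\left(Q,f \right)} = \frac{31}{4} + 6 = \frac{55}{4}$)
$r{\left(R,c \right)} = 1$ ($r{\left(R,c \right)} = \sqrt{-3 + 4} = \sqrt{1} = 1$)
$-406 + r{\left(-2,-19 \right)} M{\left(S{\left(-4,2 \right)} \right)} = -406 + 1 \cdot \frac{55}{4} = -406 + \frac{55}{4} = - \frac{1569}{4}$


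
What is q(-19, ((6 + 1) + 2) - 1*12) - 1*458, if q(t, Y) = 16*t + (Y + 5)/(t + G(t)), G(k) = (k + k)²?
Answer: -1085848/1425 ≈ -762.00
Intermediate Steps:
G(k) = 4*k² (G(k) = (2*k)² = 4*k²)
q(t, Y) = 16*t + (5 + Y)/(t + 4*t²) (q(t, Y) = 16*t + (Y + 5)/(t + 4*t²) = 16*t + (5 + Y)/(t + 4*t²))
q(-19, ((6 + 1) + 2) - 1*12) - 1*458 = (5 + (((6 + 1) + 2) - 1*12) + 16*(-19)² + 64*(-19)³)/((-19)*(1 + 4*(-19))) - 1*458 = -(5 + ((7 + 2) - 12) + 16*361 + 64*(-6859))/(19*(1 - 76)) - 458 = -1/19*(5 + (9 - 12) + 5776 - 438976)/(-75) - 458 = -1/19*(-1/75)*(5 - 3 + 5776 - 438976) - 458 = -1/19*(-1/75)*(-433198) - 458 = -433198/1425 - 458 = -1085848/1425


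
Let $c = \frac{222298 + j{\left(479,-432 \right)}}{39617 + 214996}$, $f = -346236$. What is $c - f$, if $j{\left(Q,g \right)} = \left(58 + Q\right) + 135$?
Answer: $\frac{88156409638}{254613} \approx 3.4624 \cdot 10^{5}$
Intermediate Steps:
$j{\left(Q,g \right)} = 193 + Q$
$c = \frac{222970}{254613}$ ($c = \frac{222298 + \left(193 + 479\right)}{39617 + 214996} = \frac{222298 + 672}{254613} = 222970 \cdot \frac{1}{254613} = \frac{222970}{254613} \approx 0.87572$)
$c - f = \frac{222970}{254613} - -346236 = \frac{222970}{254613} + 346236 = \frac{88156409638}{254613}$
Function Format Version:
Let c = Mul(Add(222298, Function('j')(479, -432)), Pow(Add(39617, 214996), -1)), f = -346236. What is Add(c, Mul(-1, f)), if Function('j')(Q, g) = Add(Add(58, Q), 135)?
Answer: Rational(88156409638, 254613) ≈ 3.4624e+5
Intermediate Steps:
Function('j')(Q, g) = Add(193, Q)
c = Rational(222970, 254613) (c = Mul(Add(222298, Add(193, 479)), Pow(Add(39617, 214996), -1)) = Mul(Add(222298, 672), Pow(254613, -1)) = Mul(222970, Rational(1, 254613)) = Rational(222970, 254613) ≈ 0.87572)
Add(c, Mul(-1, f)) = Add(Rational(222970, 254613), Mul(-1, -346236)) = Add(Rational(222970, 254613), 346236) = Rational(88156409638, 254613)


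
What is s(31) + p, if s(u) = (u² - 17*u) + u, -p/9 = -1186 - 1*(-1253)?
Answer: -138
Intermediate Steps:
p = -603 (p = -9*(-1186 - 1*(-1253)) = -9*(-1186 + 1253) = -9*67 = -603)
s(u) = u² - 16*u
s(31) + p = 31*(-16 + 31) - 603 = 31*15 - 603 = 465 - 603 = -138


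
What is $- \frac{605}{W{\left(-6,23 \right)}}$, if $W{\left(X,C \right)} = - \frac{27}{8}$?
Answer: $\frac{4840}{27} \approx 179.26$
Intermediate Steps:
$W{\left(X,C \right)} = - \frac{27}{8}$ ($W{\left(X,C \right)} = \left(-27\right) \frac{1}{8} = - \frac{27}{8}$)
$- \frac{605}{W{\left(-6,23 \right)}} = - \frac{605}{- \frac{27}{8}} = \left(-605\right) \left(- \frac{8}{27}\right) = \frac{4840}{27}$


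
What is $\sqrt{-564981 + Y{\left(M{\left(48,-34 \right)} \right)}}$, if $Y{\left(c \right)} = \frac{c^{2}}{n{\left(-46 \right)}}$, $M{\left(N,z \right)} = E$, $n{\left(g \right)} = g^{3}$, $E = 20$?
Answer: $\frac{i \sqrt{158104849171}}{529} \approx 751.65 i$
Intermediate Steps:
$M{\left(N,z \right)} = 20$
$Y{\left(c \right)} = - \frac{c^{2}}{97336}$ ($Y{\left(c \right)} = \frac{c^{2}}{\left(-46\right)^{3}} = \frac{c^{2}}{-97336} = - \frac{c^{2}}{97336}$)
$\sqrt{-564981 + Y{\left(M{\left(48,-34 \right)} \right)}} = \sqrt{-564981 - \frac{20^{2}}{97336}} = \sqrt{-564981 - \frac{50}{12167}} = \sqrt{- \frac{6874123877}{12167}} = \frac{i \sqrt{158104849171}}{529}$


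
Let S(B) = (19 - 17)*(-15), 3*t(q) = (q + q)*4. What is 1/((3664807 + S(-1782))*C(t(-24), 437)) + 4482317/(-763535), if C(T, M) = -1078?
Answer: -17707974244440637/3016443976217210 ≈ -5.8705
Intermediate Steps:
t(q) = 8*q/3 (t(q) = ((q + q)*4)/3 = ((2*q)*4)/3 = (8*q)/3 = 8*q/3)
S(B) = -30 (S(B) = 2*(-15) = -30)
1/((3664807 + S(-1782))*C(t(-24), 437)) + 4482317/(-763535) = 1/((3664807 - 30)*(-1078)) + 4482317/(-763535) = -1/1078/3664777 + 4482317*(-1/763535) = (1/3664777)*(-1/1078) - 4482317/763535 = -1/3950629606 - 4482317/763535 = -17707974244440637/3016443976217210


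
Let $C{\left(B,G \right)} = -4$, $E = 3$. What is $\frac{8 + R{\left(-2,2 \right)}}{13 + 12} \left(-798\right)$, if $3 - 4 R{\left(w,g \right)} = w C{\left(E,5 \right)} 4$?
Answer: $- \frac{1197}{50} \approx -23.94$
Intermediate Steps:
$R{\left(w,g \right)} = \frac{3}{4} + 4 w$ ($R{\left(w,g \right)} = \frac{3}{4} - \frac{w \left(-4\right) 4}{4} = \frac{3}{4} - \frac{- 4 w 4}{4} = \frac{3}{4} - \frac{\left(-16\right) w}{4} = \frac{3}{4} + 4 w$)
$\frac{8 + R{\left(-2,2 \right)}}{13 + 12} \left(-798\right) = \frac{8 + \left(\frac{3}{4} + 4 \left(-2\right)\right)}{13 + 12} \left(-798\right) = \frac{8 + \left(\frac{3}{4} - 8\right)}{25} \left(-798\right) = \left(8 - \frac{29}{4}\right) \frac{1}{25} \left(-798\right) = \frac{3}{4} \cdot \frac{1}{25} \left(-798\right) = \frac{3}{100} \left(-798\right) = - \frac{1197}{50}$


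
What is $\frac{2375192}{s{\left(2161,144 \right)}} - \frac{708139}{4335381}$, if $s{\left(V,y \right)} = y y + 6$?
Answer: $\frac{1713779008169}{14987412117} \approx 114.35$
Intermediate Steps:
$s{\left(V,y \right)} = 6 + y^{2}$ ($s{\left(V,y \right)} = y^{2} + 6 = 6 + y^{2}$)
$\frac{2375192}{s{\left(2161,144 \right)}} - \frac{708139}{4335381} = \frac{2375192}{6 + 144^{2}} - \frac{708139}{4335381} = \frac{2375192}{6 + 20736} - \frac{708139}{4335381} = \frac{2375192}{20742} - \frac{708139}{4335381} = 2375192 \cdot \frac{1}{20742} - \frac{708139}{4335381} = \frac{1187596}{10371} - \frac{708139}{4335381} = \frac{1713779008169}{14987412117}$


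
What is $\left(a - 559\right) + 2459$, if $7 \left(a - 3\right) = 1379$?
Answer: $2100$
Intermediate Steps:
$a = 200$ ($a = 3 + \frac{1}{7} \cdot 1379 = 3 + 197 = 200$)
$\left(a - 559\right) + 2459 = \left(200 - 559\right) + 2459 = -359 + 2459 = 2100$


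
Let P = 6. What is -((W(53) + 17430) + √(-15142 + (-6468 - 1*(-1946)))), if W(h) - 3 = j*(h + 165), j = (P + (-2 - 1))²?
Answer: -19395 - 4*I*√1229 ≈ -19395.0 - 140.23*I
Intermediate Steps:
j = 9 (j = (6 + (-2 - 1))² = (6 - 3)² = 3² = 9)
W(h) = 1488 + 9*h (W(h) = 3 + 9*(h + 165) = 3 + 9*(165 + h) = 3 + (1485 + 9*h) = 1488 + 9*h)
-((W(53) + 17430) + √(-15142 + (-6468 - 1*(-1946)))) = -(((1488 + 9*53) + 17430) + √(-15142 + (-6468 - 1*(-1946)))) = -(((1488 + 477) + 17430) + √(-15142 + (-6468 + 1946))) = -((1965 + 17430) + √(-15142 - 4522)) = -(19395 + √(-19664)) = -(19395 + 4*I*√1229) = -19395 - 4*I*√1229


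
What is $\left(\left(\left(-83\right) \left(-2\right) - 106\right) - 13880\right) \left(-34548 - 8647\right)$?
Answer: $596954900$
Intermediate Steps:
$\left(\left(\left(-83\right) \left(-2\right) - 106\right) - 13880\right) \left(-34548 - 8647\right) = \left(\left(166 - 106\right) - 13880\right) \left(-43195\right) = \left(60 - 13880\right) \left(-43195\right) = \left(-13820\right) \left(-43195\right) = 596954900$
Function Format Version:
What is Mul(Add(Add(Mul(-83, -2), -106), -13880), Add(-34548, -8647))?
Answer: 596954900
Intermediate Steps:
Mul(Add(Add(Mul(-83, -2), -106), -13880), Add(-34548, -8647)) = Mul(Add(Add(166, -106), -13880), -43195) = Mul(Add(60, -13880), -43195) = Mul(-13820, -43195) = 596954900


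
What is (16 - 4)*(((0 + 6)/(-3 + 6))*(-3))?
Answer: -72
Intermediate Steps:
(16 - 4)*(((0 + 6)/(-3 + 6))*(-3)) = 12*((6/3)*(-3)) = 12*((6*(⅓))*(-3)) = 12*(2*(-3)) = 12*(-6) = -72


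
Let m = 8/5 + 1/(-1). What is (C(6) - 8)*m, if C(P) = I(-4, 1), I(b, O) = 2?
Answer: -18/5 ≈ -3.6000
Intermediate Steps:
m = 3/5 (m = 8*(1/5) + 1*(-1) = 8/5 - 1 = 3/5 ≈ 0.60000)
C(P) = 2
(C(6) - 8)*m = (2 - 8)*(3/5) = -6*3/5 = -18/5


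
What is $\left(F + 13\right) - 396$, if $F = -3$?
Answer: $-386$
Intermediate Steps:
$\left(F + 13\right) - 396 = \left(-3 + 13\right) - 396 = 10 - 396 = -386$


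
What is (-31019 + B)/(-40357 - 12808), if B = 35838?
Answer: -4819/53165 ≈ -0.090642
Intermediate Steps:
(-31019 + B)/(-40357 - 12808) = (-31019 + 35838)/(-40357 - 12808) = 4819/(-53165) = 4819*(-1/53165) = -4819/53165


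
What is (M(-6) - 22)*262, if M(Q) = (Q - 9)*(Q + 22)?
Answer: -68644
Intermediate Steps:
M(Q) = (-9 + Q)*(22 + Q)
(M(-6) - 22)*262 = ((-198 + (-6)**2 + 13*(-6)) - 22)*262 = ((-198 + 36 - 78) - 22)*262 = (-240 - 22)*262 = -262*262 = -68644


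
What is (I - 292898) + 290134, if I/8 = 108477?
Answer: 865052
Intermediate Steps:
I = 867816 (I = 8*108477 = 867816)
(I - 292898) + 290134 = (867816 - 292898) + 290134 = 574918 + 290134 = 865052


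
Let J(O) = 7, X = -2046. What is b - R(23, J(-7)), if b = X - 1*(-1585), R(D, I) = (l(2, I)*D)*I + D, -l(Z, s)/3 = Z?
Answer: 482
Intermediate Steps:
l(Z, s) = -3*Z
R(D, I) = D - 6*D*I (R(D, I) = ((-3*2)*D)*I + D = (-6*D)*I + D = -6*D*I + D = D - 6*D*I)
b = -461 (b = -2046 - 1*(-1585) = -2046 + 1585 = -461)
b - R(23, J(-7)) = -461 - 23*(1 - 6*7) = -461 - 23*(1 - 42) = -461 - 23*(-41) = -461 - 1*(-943) = -461 + 943 = 482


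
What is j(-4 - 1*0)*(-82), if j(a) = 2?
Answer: -164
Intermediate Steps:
j(-4 - 1*0)*(-82) = 2*(-82) = -164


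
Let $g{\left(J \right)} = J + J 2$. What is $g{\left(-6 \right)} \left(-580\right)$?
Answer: $10440$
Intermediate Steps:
$g{\left(J \right)} = 3 J$ ($g{\left(J \right)} = J + 2 J = 3 J$)
$g{\left(-6 \right)} \left(-580\right) = 3 \left(-6\right) \left(-580\right) = \left(-18\right) \left(-580\right) = 10440$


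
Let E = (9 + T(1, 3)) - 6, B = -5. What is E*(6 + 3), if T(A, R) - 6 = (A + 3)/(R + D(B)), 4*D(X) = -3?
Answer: 97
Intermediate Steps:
D(X) = -3/4 (D(X) = (1/4)*(-3) = -3/4)
T(A, R) = 6 + (3 + A)/(-3/4 + R) (T(A, R) = 6 + (A + 3)/(R - 3/4) = 6 + (3 + A)/(-3/4 + R))
E = 97/9 (E = (9 + 2*(-3 + 2*1 + 12*3)/(-3 + 4*3)) - 6 = (9 + 2*(-3 + 2 + 36)/(-3 + 12)) - 6 = (9 + 2*35/9) - 6 = (9 + 2*(1/9)*35) - 6 = (9 + 70/9) - 6 = 151/9 - 6 = 97/9 ≈ 10.778)
E*(6 + 3) = 97*(6 + 3)/9 = (97/9)*9 = 97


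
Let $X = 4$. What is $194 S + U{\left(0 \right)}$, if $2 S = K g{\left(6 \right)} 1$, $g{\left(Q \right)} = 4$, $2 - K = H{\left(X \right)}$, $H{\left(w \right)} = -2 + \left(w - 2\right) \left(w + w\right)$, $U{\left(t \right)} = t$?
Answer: $-4656$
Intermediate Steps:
$H{\left(w \right)} = -2 + 2 w \left(-2 + w\right)$ ($H{\left(w \right)} = -2 + \left(-2 + w\right) 2 w = -2 + 2 w \left(-2 + w\right)$)
$K = -12$ ($K = 2 - \left(-2 - 16 + 2 \cdot 4^{2}\right) = 2 - \left(-2 - 16 + 2 \cdot 16\right) = 2 - \left(-2 - 16 + 32\right) = 2 - 14 = -12$)
$S = -24$ ($S = \frac{\left(-12\right) 4 \cdot 1}{2} = \frac{\left(-48\right) 1}{2} = \frac{1}{2} \left(-48\right) = -24$)
$194 S + U{\left(0 \right)} = 194 \left(-24\right) + 0 = -4656 + 0 = -4656$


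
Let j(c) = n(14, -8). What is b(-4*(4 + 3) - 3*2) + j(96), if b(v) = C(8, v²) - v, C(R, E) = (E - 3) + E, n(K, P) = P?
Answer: 2335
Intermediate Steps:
j(c) = -8
C(R, E) = -3 + 2*E (C(R, E) = (-3 + E) + E = -3 + 2*E)
b(v) = -3 - v + 2*v² (b(v) = (-3 + 2*v²) - v = -3 - v + 2*v²)
b(-4*(4 + 3) - 3*2) + j(96) = (-3 - (-4*(4 + 3) - 3*2) + 2*(-4*(4 + 3) - 3*2)²) - 8 = (-3 - (-4*7 - 6) + 2*(-4*7 - 6)²) - 8 = (-3 - (-28 - 6) + 2*(-28 - 6)²) - 8 = (-3 - 1*(-34) + 2*(-34)²) - 8 = (-3 + 34 + 2*1156) - 8 = (-3 + 34 + 2312) - 8 = 2343 - 8 = 2335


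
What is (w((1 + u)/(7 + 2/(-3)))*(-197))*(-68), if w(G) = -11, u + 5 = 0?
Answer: -147356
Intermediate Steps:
u = -5 (u = -5 + 0 = -5)
(w((1 + u)/(7 + 2/(-3)))*(-197))*(-68) = -11*(-197)*(-68) = 2167*(-68) = -147356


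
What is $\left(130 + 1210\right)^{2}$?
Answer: $1795600$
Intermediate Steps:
$\left(130 + 1210\right)^{2} = 1340^{2} = 1795600$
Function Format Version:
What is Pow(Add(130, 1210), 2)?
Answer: 1795600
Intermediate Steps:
Pow(Add(130, 1210), 2) = Pow(1340, 2) = 1795600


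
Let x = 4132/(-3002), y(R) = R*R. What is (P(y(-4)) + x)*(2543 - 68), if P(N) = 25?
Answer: 87761025/1501 ≈ 58468.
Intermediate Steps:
y(R) = R**2
x = -2066/1501 (x = 4132*(-1/3002) = -2066/1501 ≈ -1.3764)
(P(y(-4)) + x)*(2543 - 68) = (25 - 2066/1501)*(2543 - 68) = (35459/1501)*2475 = 87761025/1501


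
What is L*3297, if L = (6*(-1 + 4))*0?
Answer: 0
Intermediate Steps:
L = 0 (L = (6*3)*0 = 18*0 = 0)
L*3297 = 0*3297 = 0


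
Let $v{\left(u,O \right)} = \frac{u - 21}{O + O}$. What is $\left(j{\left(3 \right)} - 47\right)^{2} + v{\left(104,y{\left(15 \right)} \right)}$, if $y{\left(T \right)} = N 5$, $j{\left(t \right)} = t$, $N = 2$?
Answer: $\frac{38803}{20} \approx 1940.2$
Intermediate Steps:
$y{\left(T \right)} = 10$ ($y{\left(T \right)} = 2 \cdot 5 = 10$)
$v{\left(u,O \right)} = \frac{-21 + u}{2 O}$
$\left(j{\left(3 \right)} - 47\right)^{2} + v{\left(104,y{\left(15 \right)} \right)} = \left(3 - 47\right)^{2} + \frac{-21 + 104}{2 \cdot 10} = \left(-44\right)^{2} + \frac{1}{2} \cdot \frac{1}{10} \cdot 83 = 1936 + \frac{83}{20} = \frac{38803}{20}$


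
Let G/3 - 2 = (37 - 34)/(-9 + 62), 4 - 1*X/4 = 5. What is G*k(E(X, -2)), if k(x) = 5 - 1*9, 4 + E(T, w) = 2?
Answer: -1308/53 ≈ -24.679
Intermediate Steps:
X = -4 (X = 16 - 4*5 = 16 - 20 = -4)
E(T, w) = -2 (E(T, w) = -4 + 2 = -2)
k(x) = -4 (k(x) = 5 - 9 = -4)
G = 327/53 (G = 6 + 3*((37 - 34)/(-9 + 62)) = 6 + 3*(3/53) = 6 + 9/53 = 327/53 ≈ 6.1698)
G*k(E(X, -2)) = (327/53)*(-4) = -1308/53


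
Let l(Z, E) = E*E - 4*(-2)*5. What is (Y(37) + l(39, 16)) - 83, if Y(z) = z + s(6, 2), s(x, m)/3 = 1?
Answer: 253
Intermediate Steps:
s(x, m) = 3 (s(x, m) = 3*1 = 3)
l(Z, E) = 40 + E**2 (l(Z, E) = E**2 + 8*5 = E**2 + 40 = 40 + E**2)
Y(z) = 3 + z (Y(z) = z + 3 = 3 + z)
(Y(37) + l(39, 16)) - 83 = ((3 + 37) + (40 + 16**2)) - 83 = (40 + (40 + 256)) - 83 = (40 + 296) - 83 = 336 - 83 = 253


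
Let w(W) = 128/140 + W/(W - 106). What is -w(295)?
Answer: -2339/945 ≈ -2.4751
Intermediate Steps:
w(W) = 32/35 + W/(-106 + W) (w(W) = 128*(1/140) + W/(-106 + W) = 32/35 + W/(-106 + W))
-w(295) = -(-3392 + 67*295)/(35*(-106 + 295)) = -(-3392 + 19765)/(35*189) = -16373/(35*189) = -1*2339/945 = -2339/945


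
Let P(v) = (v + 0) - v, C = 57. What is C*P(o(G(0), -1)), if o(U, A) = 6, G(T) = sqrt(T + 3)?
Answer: 0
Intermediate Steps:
G(T) = sqrt(3 + T)
P(v) = 0 (P(v) = v - v = 0)
C*P(o(G(0), -1)) = 57*0 = 0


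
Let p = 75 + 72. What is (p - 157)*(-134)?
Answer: 1340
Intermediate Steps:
p = 147
(p - 157)*(-134) = (147 - 157)*(-134) = -10*(-134) = 1340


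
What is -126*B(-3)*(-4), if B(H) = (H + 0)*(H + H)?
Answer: 9072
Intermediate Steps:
B(H) = 2*H² (B(H) = H*(2*H) = 2*H²)
-126*B(-3)*(-4) = -126*2*(-3)²*(-4) = -126*2*9*(-4) = -2268*(-4) = -126*(-72) = 9072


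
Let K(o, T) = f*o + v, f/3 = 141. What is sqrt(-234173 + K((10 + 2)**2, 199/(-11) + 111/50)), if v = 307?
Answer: I*sqrt(172954) ≈ 415.88*I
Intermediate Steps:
f = 423 (f = 3*141 = 423)
K(o, T) = 307 + 423*o (K(o, T) = 423*o + 307 = 307 + 423*o)
sqrt(-234173 + K((10 + 2)**2, 199/(-11) + 111/50)) = sqrt(-234173 + (307 + 423*(10 + 2)**2)) = sqrt(-234173 + (307 + 423*12**2)) = sqrt(-234173 + (307 + 423*144)) = sqrt(-234173 + (307 + 60912)) = sqrt(-234173 + 61219) = sqrt(-172954) = I*sqrt(172954)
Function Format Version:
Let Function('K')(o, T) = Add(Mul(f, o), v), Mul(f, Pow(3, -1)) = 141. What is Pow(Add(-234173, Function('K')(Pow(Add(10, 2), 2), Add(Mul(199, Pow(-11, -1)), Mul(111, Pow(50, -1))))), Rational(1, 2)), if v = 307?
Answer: Mul(I, Pow(172954, Rational(1, 2))) ≈ Mul(415.88, I)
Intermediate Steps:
f = 423 (f = Mul(3, 141) = 423)
Function('K')(o, T) = Add(307, Mul(423, o)) (Function('K')(o, T) = Add(Mul(423, o), 307) = Add(307, Mul(423, o)))
Pow(Add(-234173, Function('K')(Pow(Add(10, 2), 2), Add(Mul(199, Pow(-11, -1)), Mul(111, Pow(50, -1))))), Rational(1, 2)) = Pow(Add(-234173, Add(307, Mul(423, Pow(Add(10, 2), 2)))), Rational(1, 2)) = Pow(Add(-234173, Add(307, Mul(423, Pow(12, 2)))), Rational(1, 2)) = Pow(Add(-234173, Add(307, Mul(423, 144))), Rational(1, 2)) = Pow(Add(-234173, Add(307, 60912)), Rational(1, 2)) = Pow(Add(-234173, 61219), Rational(1, 2)) = Pow(-172954, Rational(1, 2)) = Mul(I, Pow(172954, Rational(1, 2)))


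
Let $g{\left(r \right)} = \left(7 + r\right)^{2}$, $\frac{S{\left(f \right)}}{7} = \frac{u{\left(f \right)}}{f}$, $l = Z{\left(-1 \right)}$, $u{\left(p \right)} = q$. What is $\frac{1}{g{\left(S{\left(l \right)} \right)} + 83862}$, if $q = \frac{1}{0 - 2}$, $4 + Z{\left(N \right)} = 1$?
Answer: $\frac{36}{3021433} \approx 1.1915 \cdot 10^{-5}$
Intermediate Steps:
$Z{\left(N \right)} = -3$ ($Z{\left(N \right)} = -4 + 1 = -3$)
$q = - \frac{1}{2}$ ($q = \frac{1}{-2} = - \frac{1}{2} \approx -0.5$)
$u{\left(p \right)} = - \frac{1}{2}$
$l = -3$
$S{\left(f \right)} = - \frac{7}{2 f}$ ($S{\left(f \right)} = 7 \left(- \frac{1}{2 f}\right) = - \frac{7}{2 f}$)
$\frac{1}{g{\left(S{\left(l \right)} \right)} + 83862} = \frac{1}{\left(7 - \frac{7}{2 \left(-3\right)}\right)^{2} + 83862} = \frac{1}{\left(7 - - \frac{7}{6}\right)^{2} + 83862} = \frac{1}{\left(7 + \frac{7}{6}\right)^{2} + 83862} = \frac{1}{\left(\frac{49}{6}\right)^{2} + 83862} = \frac{1}{\frac{2401}{36} + 83862} = \frac{1}{\frac{3021433}{36}} = \frac{36}{3021433}$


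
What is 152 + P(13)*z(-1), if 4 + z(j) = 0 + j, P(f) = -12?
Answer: 212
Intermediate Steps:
z(j) = -4 + j (z(j) = -4 + (0 + j) = -4 + j)
152 + P(13)*z(-1) = 152 - 12*(-4 - 1) = 152 - 12*(-5) = 152 + 60 = 212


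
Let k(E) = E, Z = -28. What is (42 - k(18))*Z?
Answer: -672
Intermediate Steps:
(42 - k(18))*Z = (42 - 1*18)*(-28) = (42 - 18)*(-28) = 24*(-28) = -672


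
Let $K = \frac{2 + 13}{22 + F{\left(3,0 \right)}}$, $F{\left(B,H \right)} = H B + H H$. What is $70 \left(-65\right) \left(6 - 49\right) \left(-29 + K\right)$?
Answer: $- \frac{60944975}{11} \approx -5.5404 \cdot 10^{6}$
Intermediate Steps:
$F{\left(B,H \right)} = H^{2} + B H$ ($F{\left(B,H \right)} = B H + H^{2} = H^{2} + B H$)
$K = \frac{15}{22}$ ($K = \frac{2 + 13}{22 + 0 \left(3 + 0\right)} = \frac{15}{22 + 0 \cdot 3} = \frac{15}{22 + 0} = \frac{15}{22} \approx 0.68182$)
$70 \left(-65\right) \left(6 - 49\right) \left(-29 + K\right) = 70 \left(-65\right) \left(6 - 49\right) \left(-29 + \frac{15}{22}\right) = - 4550 \left(\left(-43\right) \left(- \frac{623}{22}\right)\right) = \left(-4550\right) \frac{26789}{22} = - \frac{60944975}{11}$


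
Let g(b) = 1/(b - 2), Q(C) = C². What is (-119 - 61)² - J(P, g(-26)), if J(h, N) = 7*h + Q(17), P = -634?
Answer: 36549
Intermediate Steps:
g(b) = 1/(-2 + b)
J(h, N) = 289 + 7*h (J(h, N) = 7*h + 17² = 7*h + 289 = 289 + 7*h)
(-119 - 61)² - J(P, g(-26)) = (-119 - 61)² - (289 + 7*(-634)) = (-180)² - (289 - 4438) = 32400 - 1*(-4149) = 32400 + 4149 = 36549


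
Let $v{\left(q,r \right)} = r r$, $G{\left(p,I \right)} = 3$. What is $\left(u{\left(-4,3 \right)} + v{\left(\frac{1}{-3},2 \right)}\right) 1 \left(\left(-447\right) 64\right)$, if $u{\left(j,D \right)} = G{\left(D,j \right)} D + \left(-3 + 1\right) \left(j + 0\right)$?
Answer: $-600768$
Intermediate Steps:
$v{\left(q,r \right)} = r^{2}$
$u{\left(j,D \right)} = - 2 j + 3 D$ ($u{\left(j,D \right)} = 3 D + \left(-3 + 1\right) \left(j + 0\right) = 3 D - 2 j = - 2 j + 3 D$)
$\left(u{\left(-4,3 \right)} + v{\left(\frac{1}{-3},2 \right)}\right) 1 \left(\left(-447\right) 64\right) = \left(\left(\left(-2\right) \left(-4\right) + 3 \cdot 3\right) + 2^{2}\right) 1 \left(\left(-447\right) 64\right) = \left(\left(8 + 9\right) + 4\right) 1 \left(-28608\right) = \left(17 + 4\right) 1 \left(-28608\right) = 21 \cdot 1 \left(-28608\right) = 21 \left(-28608\right) = -600768$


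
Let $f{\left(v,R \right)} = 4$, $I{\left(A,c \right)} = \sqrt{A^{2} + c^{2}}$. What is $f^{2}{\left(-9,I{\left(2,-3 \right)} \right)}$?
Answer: $16$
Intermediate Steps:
$f^{2}{\left(-9,I{\left(2,-3 \right)} \right)} = 4^{2} = 16$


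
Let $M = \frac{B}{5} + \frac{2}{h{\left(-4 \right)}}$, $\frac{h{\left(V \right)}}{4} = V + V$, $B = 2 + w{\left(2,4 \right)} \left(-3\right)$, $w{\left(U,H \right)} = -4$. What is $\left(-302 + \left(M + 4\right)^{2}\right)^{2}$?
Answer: $\frac{2697080313841}{40960000} \approx 65847.0$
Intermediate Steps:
$B = 14$ ($B = 2 - -12 = 2 + 12 = 14$)
$h{\left(V \right)} = 8 V$ ($h{\left(V \right)} = 4 \left(V + V\right) = 4 \cdot 2 V = 8 V$)
$M = \frac{219}{80}$ ($M = \frac{14}{5} + \frac{2}{8 \left(-4\right)} = 14 \cdot \frac{1}{5} + \frac{2}{-32} = \frac{14}{5} + 2 \left(- \frac{1}{32}\right) = \frac{14}{5} - \frac{1}{16} = \frac{219}{80} \approx 2.7375$)
$\left(-302 + \left(M + 4\right)^{2}\right)^{2} = \left(-302 + \left(\frac{219}{80} + 4\right)^{2}\right)^{2} = \left(-302 + \left(\frac{539}{80}\right)^{2}\right)^{2} = \left(-302 + \frac{290521}{6400}\right)^{2} = \left(- \frac{1642279}{6400}\right)^{2} = \frac{2697080313841}{40960000}$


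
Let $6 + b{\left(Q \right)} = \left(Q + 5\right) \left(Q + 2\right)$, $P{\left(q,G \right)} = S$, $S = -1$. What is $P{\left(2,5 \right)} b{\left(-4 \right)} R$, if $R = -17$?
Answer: $-136$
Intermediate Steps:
$P{\left(q,G \right)} = -1$
$b{\left(Q \right)} = -6 + \left(2 + Q\right) \left(5 + Q\right)$ ($b{\left(Q \right)} = -6 + \left(Q + 5\right) \left(Q + 2\right) = -6 + \left(5 + Q\right) \left(2 + Q\right) = -6 + \left(2 + Q\right) \left(5 + Q\right)$)
$P{\left(2,5 \right)} b{\left(-4 \right)} R = - (4 + \left(-4\right)^{2} + 7 \left(-4\right)) \left(-17\right) = - (4 + 16 - 28) \left(-17\right) = \left(-1\right) \left(-8\right) \left(-17\right) = 8 \left(-17\right) = -136$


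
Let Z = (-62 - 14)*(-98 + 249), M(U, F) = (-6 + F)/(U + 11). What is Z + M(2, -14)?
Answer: -149208/13 ≈ -11478.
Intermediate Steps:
M(U, F) = (-6 + F)/(11 + U)
Z = -11476 (Z = -76*151 = -11476)
Z + M(2, -14) = -11476 + (-6 - 14)/(11 + 2) = -11476 - 20/13 = -149208/13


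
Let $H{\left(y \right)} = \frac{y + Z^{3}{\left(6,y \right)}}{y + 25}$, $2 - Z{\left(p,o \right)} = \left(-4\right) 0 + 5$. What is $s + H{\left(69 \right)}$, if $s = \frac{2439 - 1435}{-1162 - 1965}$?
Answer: $\frac{18479}{146969} \approx 0.12573$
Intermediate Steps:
$Z{\left(p,o \right)} = -3$ ($Z{\left(p,o \right)} = 2 - \left(\left(-4\right) 0 + 5\right) = 2 - \left(0 + 5\right) = 2 - 5 = -3$)
$s = - \frac{1004}{3127}$ ($s = \frac{1004}{-3127} = 1004 \left(- \frac{1}{3127}\right) = - \frac{1004}{3127} \approx -0.32107$)
$H{\left(y \right)} = \frac{-27 + y}{25 + y}$ ($H{\left(y \right)} = \frac{y + \left(-3\right)^{3}}{y + 25} = \frac{y - 27}{25 + y} = \frac{-27 + y}{25 + y}$)
$s + H{\left(69 \right)} = - \frac{1004}{3127} + \frac{-27 + 69}{25 + 69} = - \frac{1004}{3127} + \frac{1}{94} \cdot 42 = - \frac{1004}{3127} + \frac{21}{47} = \frac{18479}{146969}$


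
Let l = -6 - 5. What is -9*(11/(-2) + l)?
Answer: 297/2 ≈ 148.50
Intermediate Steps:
l = -11
-9*(11/(-2) + l) = -9*(11/(-2) - 11) = -9*(11*(-½) - 11) = -9*(-11/2 - 11) = -9*(-33/2) = 297/2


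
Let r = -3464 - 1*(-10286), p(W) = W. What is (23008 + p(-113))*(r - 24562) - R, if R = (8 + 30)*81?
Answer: -406160378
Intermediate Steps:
r = 6822 (r = -3464 + 10286 = 6822)
R = 3078 (R = 38*81 = 3078)
(23008 + p(-113))*(r - 24562) - R = (23008 - 113)*(6822 - 24562) - 1*3078 = 22895*(-17740) - 3078 = -406157300 - 3078 = -406160378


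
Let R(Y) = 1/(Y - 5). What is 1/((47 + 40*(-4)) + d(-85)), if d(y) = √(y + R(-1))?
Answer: -678/77125 - I*√3066/77125 ≈ -0.0087909 - 0.00071794*I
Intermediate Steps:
R(Y) = 1/(-5 + Y)
d(y) = √(-⅙ + y) (d(y) = √(y + 1/(-5 - 1)) = √(y + 1/(-6)) = √(y - ⅙) = √(-⅙ + y))
1/((47 + 40*(-4)) + d(-85)) = 1/((47 + 40*(-4)) + √(-6 + 36*(-85))/6) = 1/((47 - 160) + √(-6 - 3060)/6) = 1/(-113 + √(-3066)/6) = 1/(-113 + (I*√3066)/6) = 1/(-113 + I*√3066/6)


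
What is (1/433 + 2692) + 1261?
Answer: 1711650/433 ≈ 3953.0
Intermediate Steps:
(1/433 + 2692) + 1261 = 1165637/433 + 1261 = 1711650/433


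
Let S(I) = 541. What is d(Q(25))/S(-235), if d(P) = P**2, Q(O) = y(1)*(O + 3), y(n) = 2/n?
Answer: 3136/541 ≈ 5.7967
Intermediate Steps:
Q(O) = 6 + 2*O (Q(O) = (2/1)*(O + 3) = (2*1)*(3 + O) = 2*(3 + O) = 6 + 2*O)
d(Q(25))/S(-235) = (6 + 2*25)**2/541 = (6 + 50)**2*(1/541) = 56**2*(1/541) = 3136*(1/541) = 3136/541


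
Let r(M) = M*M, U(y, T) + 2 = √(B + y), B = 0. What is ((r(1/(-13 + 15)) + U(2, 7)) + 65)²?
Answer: 64041/16 + 253*√2/2 ≈ 4181.5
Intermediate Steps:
U(y, T) = -2 + √y (U(y, T) = -2 + √(0 + y) = -2 + √y)
r(M) = M²
((r(1/(-13 + 15)) + U(2, 7)) + 65)² = (((1/(-13 + 15))² + (-2 + √2)) + 65)² = (((1/2)² + (-2 + √2)) + 65)² = (((½)² + (-2 + √2)) + 65)² = ((¼ + (-2 + √2)) + 65)² = ((-7/4 + √2) + 65)² = (253/4 + √2)²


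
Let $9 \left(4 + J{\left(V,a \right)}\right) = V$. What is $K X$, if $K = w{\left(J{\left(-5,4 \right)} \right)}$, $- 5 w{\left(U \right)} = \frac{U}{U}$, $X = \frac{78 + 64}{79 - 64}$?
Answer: $- \frac{142}{75} \approx -1.8933$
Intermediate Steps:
$X = \frac{142}{15} \approx 9.4667$
$J{\left(V,a \right)} = -4 + \frac{V}{9}$
$w{\left(U \right)} = - \frac{1}{5}$ ($w{\left(U \right)} = - \frac{U \frac{1}{U}}{5} = \left(- \frac{1}{5}\right) 1 = - \frac{1}{5}$)
$K = - \frac{1}{5} \approx -0.2$
$K X = \left(- \frac{1}{5}\right) \frac{142}{15} = - \frac{142}{75}$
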